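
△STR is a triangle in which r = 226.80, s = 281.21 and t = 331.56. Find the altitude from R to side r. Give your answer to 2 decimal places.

Semiperimeter p = (281.21 + 331.56 + 226.8)/2 = 419.78.
Heron's formula: area = √(419.78·138.57·88.225·192.98) ≈ 31471.
The altitude from R has length 2·area/r ≈ 277.52.

277.52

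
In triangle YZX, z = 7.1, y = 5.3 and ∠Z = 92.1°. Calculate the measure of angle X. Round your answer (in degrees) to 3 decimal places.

∠X ≈ 39.657°

Law of sines: sin Y = y·sin Z/z ≈ 0.74598.
Since z ≥ y, only the acute value applies: ∠Y ≈ 48.24°.
Then ∠X = 180° − ∠Z − ∠Y ≈ 39.66°.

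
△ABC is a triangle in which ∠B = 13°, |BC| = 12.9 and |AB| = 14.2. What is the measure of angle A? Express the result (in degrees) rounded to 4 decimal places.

∠A ≈ 60.6674°

By the law of cosines, |CA|² = |AB|² + |BC|² − 2·|AB|·|BC|·cos B = 11.08, so |CA| ≈ 3.3286.
Law of cosines again: cos A = (|CA|² + |AB|² − |BC|²)/(2·|CA|·|AB|) ≈ 0.48988, so ∠A ≈ 60.67°.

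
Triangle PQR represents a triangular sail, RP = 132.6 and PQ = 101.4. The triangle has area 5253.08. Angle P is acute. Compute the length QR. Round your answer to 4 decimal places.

105.2762

From area = ½·RP·PQ·sin P, we get sin P = 2·area/(RP·PQ) ≈ 0.78138.
Taking the acute solution, ∠P ≈ 51.39°.
Law of cosines then gives QR ≈ 105.28.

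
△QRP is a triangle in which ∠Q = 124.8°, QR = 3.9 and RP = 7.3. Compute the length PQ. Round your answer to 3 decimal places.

4.334

Law of sines: sin P = QR·sin Q/RP ≈ 0.43870.
Since RP ≥ QR, only the acute value applies: ∠P ≈ 26.02°.
Then ∠R = 180° − ∠Q − ∠P ≈ 29.18°.
Law of sines gives PQ = RP·sin R/sin Q ≈ 4.3343.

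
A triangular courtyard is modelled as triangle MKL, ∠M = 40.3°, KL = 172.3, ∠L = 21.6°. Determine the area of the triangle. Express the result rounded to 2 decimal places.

7452.52

The third angle is ∠K = 180° − ∠L − ∠M = 118.10°.
Law of sines: LM = KL·sin K/sin M ≈ 234.99.
Law of sines: MK = KL·sin L/sin M ≈ 98.066.
Area = ½·KL·LM·sin L ≈ 7452.5.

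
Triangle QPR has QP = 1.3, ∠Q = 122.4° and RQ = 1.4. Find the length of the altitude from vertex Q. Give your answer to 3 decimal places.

By the law of cosines, PR² = RQ² + QP² − 2·RQ·QP·cos Q = 5.6004, so PR ≈ 2.3665.
Area = ½·RQ·QP·sin Q ≈ 0.76834.
The altitude from Q has length 2·area/PR ≈ 0.64934.

0.649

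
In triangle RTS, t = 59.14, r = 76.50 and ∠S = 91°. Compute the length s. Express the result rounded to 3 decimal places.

97.507

By the law of cosines, s² = r² + t² − 2·r·t·cos S = 9507.7, so s ≈ 97.507.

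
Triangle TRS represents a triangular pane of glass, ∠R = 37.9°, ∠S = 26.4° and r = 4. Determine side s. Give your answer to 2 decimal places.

2.90

The third angle is ∠T = 180° − ∠R − ∠S = 115.70°.
Law of sines: s = r·sin S/sin R ≈ 2.8953.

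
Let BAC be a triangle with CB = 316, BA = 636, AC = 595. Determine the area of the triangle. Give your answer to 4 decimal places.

93195.7628

Semiperimeter s = (595 + 316 + 636)/2 = 773.5.
Heron's formula: area = √(773.5·178.5·457.5·137.5) ≈ 93196.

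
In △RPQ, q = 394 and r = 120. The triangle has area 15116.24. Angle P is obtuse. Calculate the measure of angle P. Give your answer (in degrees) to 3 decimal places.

∠P ≈ 140.250°

From area = ½·q·r·sin P, we get sin P = 2·area/(q·r) ≈ 0.63943.
Taking the obtuse solution, ∠P ≈ 140.25°.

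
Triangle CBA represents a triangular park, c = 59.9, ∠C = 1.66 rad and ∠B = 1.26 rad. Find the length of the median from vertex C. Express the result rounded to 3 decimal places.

m_C ≈ 28.802

The third angle is ∠A = π − ∠C − ∠B = 0.222 rad.
Law of sines: b = c·sin B/sin C ≈ 57.258.
Law of sines: a = c·sin A/sin C ≈ 13.218.
Median from C: ½√(2·b² + 2·a² − c²) ≈ 28.802.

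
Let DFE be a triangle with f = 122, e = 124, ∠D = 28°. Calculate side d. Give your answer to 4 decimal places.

By the law of cosines, d² = f² + e² − 2·f·e·cos D = 3545.5, so d ≈ 59.544.

59.5444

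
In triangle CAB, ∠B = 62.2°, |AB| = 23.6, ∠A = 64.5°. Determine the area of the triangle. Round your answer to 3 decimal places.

The third angle is ∠C = 180° − ∠A − ∠B = 53.30°.
Law of sines: |BC| = |AB|·sin A/sin C ≈ 26.567.
Law of sines: |CA| = |AB|·sin B/sin C ≈ 26.037.
Area = ½·|AB|·|BC|·sin B ≈ 277.31.

277.311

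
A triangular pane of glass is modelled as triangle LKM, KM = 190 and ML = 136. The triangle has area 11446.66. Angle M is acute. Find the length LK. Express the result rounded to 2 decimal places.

From area = ½·KM·ML·sin M, we get sin M = 2·area/(KM·ML) ≈ 0.88596.
Taking the acute solution, ∠M ≈ 62.37°.
Law of cosines then gives LK ≈ 175.01.

175.01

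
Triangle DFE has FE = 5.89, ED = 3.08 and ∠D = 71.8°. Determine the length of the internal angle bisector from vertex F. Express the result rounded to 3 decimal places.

5.780

Law of sines: sin F = ED·sin D/FE ≈ 0.49676.
Since FE ≥ ED, only the acute value applies: ∠F ≈ 29.79°.
Then ∠E = 180° − ∠D − ∠F ≈ 78.41°.
Law of sines gives DF = FE·sin E/sin D ≈ 6.0739.
The bisector from F has length 2·DF·FE·cos(∠F/2)/(DF+FE) ≈ 5.7796.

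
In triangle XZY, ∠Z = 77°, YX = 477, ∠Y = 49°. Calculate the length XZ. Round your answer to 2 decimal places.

The third angle is ∠X = 180° − ∠Z − ∠Y = 54.00°.
Law of sines: XZ = YX·sin Y/sin Z ≈ 369.47.

369.47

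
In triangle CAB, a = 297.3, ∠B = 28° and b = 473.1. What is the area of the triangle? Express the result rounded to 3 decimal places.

Law of sines: sin A = a·sin B/b ≈ 0.29502.
Since b ≥ a, only the acute value applies: ∠A ≈ 17.16°.
Then ∠C = 180° − ∠B − ∠A ≈ 134.84°.
Law of sines gives c = b·sin C/sin B ≈ 714.54.
Area = ½·b·a·sin C ≈ 49866.

area ≈ 49865.787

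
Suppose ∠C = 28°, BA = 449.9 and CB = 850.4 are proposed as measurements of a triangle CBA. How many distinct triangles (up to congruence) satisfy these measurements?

2

CB·sin C = 850.4·sin(28°) ≈ 399.2.
Since CB sin C < BA < CB (399.2 < 449.9 < 850.4), two triangles exist.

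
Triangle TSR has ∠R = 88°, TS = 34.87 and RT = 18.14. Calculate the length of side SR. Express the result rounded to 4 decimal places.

30.4200

Law of sines: sin S = RT·sin R/TS ≈ 0.51990.
Since TS ≥ RT, only the acute value applies: ∠S ≈ 31.33°.
Then ∠T = 180° − ∠R − ∠S ≈ 60.67°.
Law of sines gives SR = TS·sin T/sin R ≈ 30.42.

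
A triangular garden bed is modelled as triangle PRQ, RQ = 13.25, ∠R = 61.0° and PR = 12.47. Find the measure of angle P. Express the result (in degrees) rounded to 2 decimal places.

By the law of cosines, QP² = PR² + RQ² − 2·PR·RQ·cos R = 170.86, so QP ≈ 13.071.
Law of cosines again: cos P = (QP² + PR² − RQ²)/(2·QP·PR) ≈ 0.46257, so ∠P ≈ 62.45°.

62.45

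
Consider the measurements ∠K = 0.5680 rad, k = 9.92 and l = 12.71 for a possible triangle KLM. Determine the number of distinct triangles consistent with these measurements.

2

l·sin K = 12.71·sin(0.5680 rad) ≈ 6.837.
Since l sin K < k < l (6.837 < 9.92 < 12.71), two triangles exist.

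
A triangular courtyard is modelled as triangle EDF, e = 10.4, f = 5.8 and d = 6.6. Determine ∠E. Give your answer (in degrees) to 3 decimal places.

By the law of cosines, cos E = (d² + f² − e²) / (2·d·f) ≈ -0.40439, so ∠E ≈ 113.85°.

113.853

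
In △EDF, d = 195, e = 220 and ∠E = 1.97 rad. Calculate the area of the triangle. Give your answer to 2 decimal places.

4596.76

Law of sines: sin D = d·sin E/e ≈ 0.81667.
Since e ≥ d, only the acute value applies: ∠D ≈ 0.956 rad.
Then ∠F = π − ∠E − ∠D ≈ 0.216 rad.
Law of sines gives f = e·sin F/sin E ≈ 51.17.
Area = ½·e·d·sin F ≈ 4596.8.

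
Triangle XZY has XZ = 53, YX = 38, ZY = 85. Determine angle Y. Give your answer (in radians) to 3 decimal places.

By the law of cosines, cos Y = (ZY² + YX² − XZ²) / (2·ZY·YX) ≈ 0.90712, so ∠Y ≈ 0.434 rad.

∠Y ≈ 0.434 rad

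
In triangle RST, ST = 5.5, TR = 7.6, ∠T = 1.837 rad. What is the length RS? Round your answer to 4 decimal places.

10.4882

By the law of cosines, RS² = ST² + TR² − 2·ST·TR·cos T = 110, so RS ≈ 10.488.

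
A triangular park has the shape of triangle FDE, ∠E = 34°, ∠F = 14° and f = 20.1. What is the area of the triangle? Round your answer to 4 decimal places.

The third angle is ∠D = 180° − ∠E − ∠F = 132.00°.
Law of sines: d = f·sin D/sin F ≈ 61.744.
Law of sines: e = f·sin E/sin F ≈ 46.46.
Area = ½·f·d·sin E ≈ 346.99.

346.9941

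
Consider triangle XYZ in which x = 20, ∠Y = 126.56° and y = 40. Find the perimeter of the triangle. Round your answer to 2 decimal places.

perimeter ≈ 84.72

Law of sines: sin X = x·sin Y/y ≈ 0.40162.
Since y ≥ x, only the acute value applies: ∠X ≈ 23.68°.
Then ∠Z = 180° − ∠Y − ∠X ≈ 29.76°.
Law of sines gives z = y·sin Z/sin Y ≈ 24.719.
Semiperimeter s = (20+40+24.719)/2 = 42.36.
Perimeter = 20 + 40 + 24.719 = 84.719.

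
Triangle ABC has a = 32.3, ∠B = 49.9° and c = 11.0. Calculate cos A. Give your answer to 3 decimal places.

By the law of cosines, b² = c² + a² − 2·c·a·cos B = 706.58, so b ≈ 26.581.
Law of cosines again: cos A = (b² + c² − a²)/(2·b·c) ≈ -0.36887, so ∠A ≈ 111.65°.

-0.369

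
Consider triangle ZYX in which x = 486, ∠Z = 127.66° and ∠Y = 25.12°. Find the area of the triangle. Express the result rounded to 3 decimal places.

area ≈ 86769.152

The third angle is ∠X = 180° − ∠Z − ∠Y = 27.22°.
Law of sines: z = x·sin Z/sin X ≈ 841.13.
Law of sines: y = x·sin Y/sin X ≈ 451.05.
Area = ½·x·z·sin Y ≈ 86769.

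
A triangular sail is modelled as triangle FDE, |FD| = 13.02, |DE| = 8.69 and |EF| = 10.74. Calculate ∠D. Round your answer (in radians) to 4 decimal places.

By the law of cosines, cos D = (|FD|² + |DE|² − |EF|²) / (2·|FD|·|DE|) ≈ 0.57312, so ∠D ≈ 0.960 rad.

0.9605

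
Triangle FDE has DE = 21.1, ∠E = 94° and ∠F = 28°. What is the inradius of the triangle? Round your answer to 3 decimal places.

r ≈ 7.710

The third angle is ∠D = 180° − ∠E − ∠F = 58.00°.
Law of sines: EF = DE·sin D/sin F ≈ 38.115.
Law of sines: FD = DE·sin E/sin F ≈ 44.835.
Area = ½·DE·EF·sin E ≈ 401.13.
Semiperimeter s = (21.1+38.115+44.835)/2 = 52.025.
Inradius = area/s = 401.13/52.025 ≈ 7.7104.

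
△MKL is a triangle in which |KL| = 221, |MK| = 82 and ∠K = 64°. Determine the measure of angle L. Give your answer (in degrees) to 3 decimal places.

By the law of cosines, |LM|² = |MK|² + |KL|² − 2·|MK|·|KL|·cos K = 39677, so |LM| ≈ 199.19.
Law of cosines again: cos L = (|KL|² + |LM|² − |MK|²)/(2·|KL|·|LM|) ≈ 0.92903, so ∠L ≈ 21.72°.

21.716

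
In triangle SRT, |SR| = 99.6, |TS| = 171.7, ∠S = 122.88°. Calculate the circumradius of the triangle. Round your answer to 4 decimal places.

143.3466

By the law of cosines, |RT|² = |TS|² + |SR|² − 2·|TS|·|SR|·cos S = 57969, so |RT| ≈ 240.77.
Area = ½·|TS|·|SR|·sin S ≈ 7180.9.
Circumradius = |RT|/(2 sin S) ≈ 143.35.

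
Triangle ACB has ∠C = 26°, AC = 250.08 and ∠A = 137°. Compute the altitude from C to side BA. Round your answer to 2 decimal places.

The third angle is ∠B = 180° − ∠A − ∠C = 17.00°.
Law of sines: CB = AC·sin A/sin B ≈ 583.35.
Law of sines: BA = AC·sin C/sin B ≈ 374.96.
Area = ½·AC·CB·sin C ≈ 31976.
The altitude from C has length 2·area/BA ≈ 170.55.

170.55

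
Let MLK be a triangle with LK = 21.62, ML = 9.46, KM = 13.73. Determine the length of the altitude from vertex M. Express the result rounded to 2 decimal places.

h_M ≈ 4.11

Semiperimeter s = (21.62 + 13.73 + 9.46)/2 = 22.405.
Heron's formula: area = √(22.405·0.785·8.675·12.945) ≈ 44.442.
The altitude from M has length 2·area/LK ≈ 4.1112.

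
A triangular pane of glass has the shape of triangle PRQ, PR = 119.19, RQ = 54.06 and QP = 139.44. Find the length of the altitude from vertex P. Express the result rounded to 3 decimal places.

h_P ≈ 117.251

Semiperimeter s = (54.06 + 139.44 + 119.19)/2 = 156.34.
Heron's formula: area = √(156.34·102.28·16.905·37.155) ≈ 3169.3.
The altitude from P has length 2·area/RQ ≈ 117.25.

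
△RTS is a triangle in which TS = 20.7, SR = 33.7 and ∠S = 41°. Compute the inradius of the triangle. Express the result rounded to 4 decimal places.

By the law of cosines, RT² = TS² + SR² − 2·TS·SR·cos S = 511.22, so RT ≈ 22.61.
Area = ½·TS·SR·sin S ≈ 228.83.
Semiperimeter s = (20.7+33.7+22.61)/2 = 38.505.
Inradius = area/s = 228.83/38.505 ≈ 5.9428.

5.9428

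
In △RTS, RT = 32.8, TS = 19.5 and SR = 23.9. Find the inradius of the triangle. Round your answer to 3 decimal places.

Semiperimeter s = (19.5 + 23.9 + 32.8)/2 = 38.1.
Heron's formula: area = √(38.1·18.6·14.2·5.3) ≈ 230.94.
Inradius = area/s = 230.94/38.1 ≈ 6.0614.

r ≈ 6.061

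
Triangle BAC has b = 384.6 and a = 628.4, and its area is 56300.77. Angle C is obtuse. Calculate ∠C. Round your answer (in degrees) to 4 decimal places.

From area = ½·b·a·sin C, we get sin C = 2·area/(b·a) ≈ 0.46591.
Taking the obtuse solution, ∠C ≈ 152.23°.

∠C ≈ 152.2311°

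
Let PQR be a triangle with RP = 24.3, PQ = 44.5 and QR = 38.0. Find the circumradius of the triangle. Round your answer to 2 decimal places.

By the law of cosines, cos P = (RP² + PQ² − QR²) / (2·RP·PQ) ≈ 0.52099, so ∠P ≈ 58.60°.
Circumradius = QR/(2 sin P) ≈ 22.26.

22.26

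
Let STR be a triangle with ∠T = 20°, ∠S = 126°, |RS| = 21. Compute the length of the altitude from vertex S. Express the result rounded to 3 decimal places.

The third angle is ∠R = 180° − ∠S − ∠T = 34.00°.
Law of sines: |TR| = |RS|·sin S/sin T ≈ 49.674.
Law of sines: |ST| = |RS|·sin R/sin T ≈ 34.334.
Area = ½·|RS|·|TR|·sin R ≈ 291.66.
The altitude from S has length 2·area/|TR| ≈ 11.743.

11.743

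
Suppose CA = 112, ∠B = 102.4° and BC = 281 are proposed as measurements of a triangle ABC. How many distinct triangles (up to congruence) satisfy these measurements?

0

BC·sin B = 281·sin(102.4°) ≈ 274.4.
Since ∠B is not acute, a triangle exists only if CA > BC; here CA ≤ BC, so there is no triangle.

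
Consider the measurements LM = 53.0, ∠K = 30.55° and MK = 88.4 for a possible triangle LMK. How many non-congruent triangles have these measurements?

MK·sin K = 88.4·sin(30.55°) ≈ 44.93.
Since MK sin K < LM < MK (44.93 < 53.0 < 88.4), two triangles exist.

2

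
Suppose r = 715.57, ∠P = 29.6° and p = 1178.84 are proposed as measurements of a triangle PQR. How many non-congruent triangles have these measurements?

r·sin P = 715.57·sin(29.6°) ≈ 353.4.
Since p ≥ r, exactly one triangle exists.

1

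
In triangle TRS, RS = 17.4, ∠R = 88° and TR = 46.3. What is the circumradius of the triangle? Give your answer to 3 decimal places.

24.460

By the law of cosines, ST² = TR² + RS² − 2·TR·RS·cos R = 2390.2, so ST ≈ 48.89.
Area = ½·TR·RS·sin R ≈ 402.56.
Circumradius = ST/(2 sin R) ≈ 24.46.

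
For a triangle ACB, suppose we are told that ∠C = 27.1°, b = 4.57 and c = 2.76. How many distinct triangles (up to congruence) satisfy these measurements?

2

b·sin C = 4.57·sin(27.1°) ≈ 2.082.
Since b sin C < c < b (2.082 < 2.76 < 4.57), two triangles exist.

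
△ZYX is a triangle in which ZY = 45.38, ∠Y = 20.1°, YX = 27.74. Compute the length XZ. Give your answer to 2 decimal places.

By the law of cosines, XZ² = ZY² + YX² − 2·ZY·YX·cos Y = 464.51, so XZ ≈ 21.553.

21.55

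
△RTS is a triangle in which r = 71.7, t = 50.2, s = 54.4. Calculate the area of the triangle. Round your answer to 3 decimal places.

Semiperimeter p = (71.7 + 50.2 + 54.4)/2 = 88.15.
Heron's formula: area = √(88.15·16.45·37.95·33.75) ≈ 1362.8.

area ≈ 1362.815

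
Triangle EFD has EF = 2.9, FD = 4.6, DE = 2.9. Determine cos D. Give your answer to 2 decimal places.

cos D ≈ 0.79

By the law of cosines, cos D = (FD² + DE² − EF²) / (2·FD·DE) ≈ 0.79310, so ∠D ≈ 37.52°.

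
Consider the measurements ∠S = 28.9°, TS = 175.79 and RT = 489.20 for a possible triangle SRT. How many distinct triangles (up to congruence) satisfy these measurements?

TS·sin S = 175.79·sin(28.9°) ≈ 84.96.
Since RT ≥ TS, exactly one triangle exists.

1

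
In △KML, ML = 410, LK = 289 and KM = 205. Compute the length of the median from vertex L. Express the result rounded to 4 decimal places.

Median from L: ½√(2·ML² + 2·LK² − KM²) ≈ 339.56.

m_L ≈ 339.5648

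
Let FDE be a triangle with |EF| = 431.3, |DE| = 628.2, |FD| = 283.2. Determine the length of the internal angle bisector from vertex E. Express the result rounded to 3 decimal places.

501.582

By the law of cosines, cos E = (|DE|² + |EF|² − |FD|²) / (2·|DE|·|EF|) ≈ 0.92354, so ∠E ≈ 22.55°.
The bisector from E has length 2·|DE|·|EF|·cos(∠E/2)/(|DE|+|EF|) ≈ 501.58.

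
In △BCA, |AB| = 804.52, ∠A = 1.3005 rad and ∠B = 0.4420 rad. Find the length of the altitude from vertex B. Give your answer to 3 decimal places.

The third angle is ∠C = π − ∠A − ∠B = 1.3991 rad.
Law of sines: |CA| = |AB|·sin B/sin C ≈ 349.27.
Law of sines: |BC| = |AB|·sin A/sin C ≈ 786.88.
Area = ½·|AB|·|CA|·sin A ≈ 1.354e+05.
The altitude from B has length 2·area/|CA| ≈ 775.31.

h_B ≈ 775.309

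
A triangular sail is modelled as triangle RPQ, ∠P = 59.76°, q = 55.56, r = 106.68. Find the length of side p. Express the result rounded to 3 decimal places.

By the law of cosines, p² = q² + r² − 2·q·r·cos P = 8497.4, so p ≈ 92.182.

92.182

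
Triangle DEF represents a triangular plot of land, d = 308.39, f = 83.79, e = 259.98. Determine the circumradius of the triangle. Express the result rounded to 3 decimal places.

R ≈ 174.734

By the law of cosines, cos D = (e² + f² − d²) / (2·e·f) ≈ -0.47040, so ∠D ≈ 118.06°.
Circumradius = d/(2 sin D) ≈ 174.73.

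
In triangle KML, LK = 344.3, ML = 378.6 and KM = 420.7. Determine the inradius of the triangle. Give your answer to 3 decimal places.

Semiperimeter s = (378.6 + 344.3 + 420.7)/2 = 571.8.
Heron's formula: area = √(571.8·193.2·227.5·151.1) ≈ 61624.
Inradius = area/s = 61624/571.8 ≈ 107.77.

r ≈ 107.772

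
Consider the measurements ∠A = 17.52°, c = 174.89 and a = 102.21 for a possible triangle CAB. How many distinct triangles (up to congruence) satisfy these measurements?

2

c·sin A = 174.89·sin(17.52°) ≈ 52.65.
Since c sin A < a < c (52.65 < 102.21 < 174.89), two triangles exist.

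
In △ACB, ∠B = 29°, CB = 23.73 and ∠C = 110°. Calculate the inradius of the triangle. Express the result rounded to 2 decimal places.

The third angle is ∠A = 180° − ∠C − ∠B = 41.00°.
Law of sines: BA = CB·sin C/sin A ≈ 33.989.
Law of sines: AC = CB·sin B/sin A ≈ 17.536.
Area = ½·CB·BA·sin B ≈ 195.51.
Semiperimeter s = (23.73+33.989+17.536)/2 = 37.627.
Inradius = area/s = 195.51/37.627 ≈ 5.1961.

r ≈ 5.20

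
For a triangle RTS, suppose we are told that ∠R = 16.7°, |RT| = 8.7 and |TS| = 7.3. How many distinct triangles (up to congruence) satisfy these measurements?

2

|RT|·sin R = 8.7·sin(16.7°) ≈ 2.5.
Since |RT| sin R < |TS| < |RT| (2.5 < 7.3 < 8.7), two triangles exist.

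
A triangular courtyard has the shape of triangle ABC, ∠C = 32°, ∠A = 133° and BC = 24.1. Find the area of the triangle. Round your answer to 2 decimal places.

The third angle is ∠B = 180° − ∠C − ∠A = 15.00°.
Law of sines: CA = BC·sin B/sin A ≈ 8.5288.
Law of sines: AB = BC·sin C/sin A ≈ 17.462.
Area = ½·BC·CA·sin C ≈ 54.461.

54.46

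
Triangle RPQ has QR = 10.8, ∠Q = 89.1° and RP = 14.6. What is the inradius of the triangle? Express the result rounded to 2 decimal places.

Law of sines: sin P = QR·sin Q/RP ≈ 0.73963.
Since RP ≥ QR, only the acute value applies: ∠P ≈ 47.70°.
Then ∠R = 180° − ∠Q − ∠P ≈ 43.20°.
Law of sines gives PQ = RP·sin R/sin Q ≈ 9.9956.
Area = ½·RP·QR·sin R ≈ 53.969.
Semiperimeter s = (9.9956+10.8+14.6)/2 = 17.698.
Inradius = area/s = 53.969/17.698 ≈ 3.0495.

r ≈ 3.05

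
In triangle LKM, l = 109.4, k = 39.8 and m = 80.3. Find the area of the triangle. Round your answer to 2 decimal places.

Semiperimeter s = (109.4 + 39.8 + 80.3)/2 = 114.75.
Heron's formula: area = √(114.75·5.35·74.95·34.45) ≈ 1259.

1259.02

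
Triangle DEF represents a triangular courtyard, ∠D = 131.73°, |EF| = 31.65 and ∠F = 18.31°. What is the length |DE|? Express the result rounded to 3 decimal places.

The third angle is ∠E = 180° − ∠F − ∠D = 29.96°.
Law of sines: |DE| = |EF|·sin F/sin D ≈ 13.323.

13.323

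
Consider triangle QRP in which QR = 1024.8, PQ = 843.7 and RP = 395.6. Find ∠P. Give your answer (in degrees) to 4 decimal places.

∠P ≈ 105.8115°

By the law of cosines, cos P = (RP² + PQ² − QR²) / (2·RP·PQ) ≈ -0.27247, so ∠P ≈ 105.81°.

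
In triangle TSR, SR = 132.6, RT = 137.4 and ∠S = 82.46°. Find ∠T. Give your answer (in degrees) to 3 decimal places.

∠T ≈ 73.082°

Law of sines: sin T = SR·sin S/RT ≈ 0.95672.
Since RT ≥ SR, only the acute value applies: ∠T ≈ 73.08°.
Then ∠R = 180° − ∠S − ∠T ≈ 24.46°.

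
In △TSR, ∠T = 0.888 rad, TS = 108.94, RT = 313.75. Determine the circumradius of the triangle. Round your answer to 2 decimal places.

By the law of cosines, SR² = RT² + TS² − 2·RT·TS·cos T = 67174, so SR ≈ 259.18.
Area = ½·RT·TS·sin T ≈ 13259.
Circumradius = SR/(2 sin T) ≈ 167.04.

167.04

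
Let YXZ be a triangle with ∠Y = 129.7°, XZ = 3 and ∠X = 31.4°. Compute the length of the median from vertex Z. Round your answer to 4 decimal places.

m_Z ≈ 2.4829

The third angle is ∠Z = 180° − ∠Y − ∠X = 18.90°.
Law of sines: ZY = XZ·sin X/sin Y ≈ 2.0315.
Law of sines: YX = XZ·sin Z/sin Y ≈ 1.263.
Median from Z: ½√(2·XZ² + 2·ZY² − YX²) ≈ 2.4829.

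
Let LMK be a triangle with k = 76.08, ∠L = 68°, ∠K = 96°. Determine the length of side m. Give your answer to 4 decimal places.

The third angle is ∠M = 180° − ∠K − ∠L = 16.00°.
Law of sines: m = k·sin M/sin K ≈ 21.086.

21.0860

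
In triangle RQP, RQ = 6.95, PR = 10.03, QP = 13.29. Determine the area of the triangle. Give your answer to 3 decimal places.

area ≈ 34.158

Semiperimeter s = (13.29 + 10.03 + 6.95)/2 = 15.135.
Heron's formula: area = √(15.135·1.845·5.105·8.185) ≈ 34.158.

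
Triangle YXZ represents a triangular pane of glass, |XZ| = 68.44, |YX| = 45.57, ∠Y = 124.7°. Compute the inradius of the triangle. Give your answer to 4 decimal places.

Law of sines: sin Z = |YX|·sin Y/|XZ| ≈ 0.54742.
Since |XZ| ≥ |YX|, only the acute value applies: ∠Z ≈ 33.19°.
Then ∠X = 180° − ∠Y − ∠Z ≈ 22.11°.
Law of sines gives |ZY| = |XZ|·sin X/sin Y ≈ 31.333.
Area = ½·|XZ|·|YX|·sin X ≈ 586.94.
Semiperimeter s = (68.44+31.333+45.57)/2 = 72.671.
Inradius = area/s = 586.94/72.671 ≈ 8.0767.

r ≈ 8.0767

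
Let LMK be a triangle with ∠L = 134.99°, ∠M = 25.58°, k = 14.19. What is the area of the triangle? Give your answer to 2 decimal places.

The third angle is ∠K = 180° − ∠L − ∠M = 19.43°.
Law of sines: l = k·sin L/sin K ≈ 30.168.
Law of sines: m = k·sin M/sin K ≈ 18.418.
Area = ½·k·l·sin M ≈ 92.418.

92.42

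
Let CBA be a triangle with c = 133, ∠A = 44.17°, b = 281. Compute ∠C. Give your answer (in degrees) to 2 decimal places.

By the law of cosines, a² = c² + b² − 2·c·b·cos A = 43037, so a ≈ 207.45.
Law of cosines again: cos C = (b² + a² − c²)/(2·b·a) ≈ 0.89467, so ∠C ≈ 26.53°.

26.53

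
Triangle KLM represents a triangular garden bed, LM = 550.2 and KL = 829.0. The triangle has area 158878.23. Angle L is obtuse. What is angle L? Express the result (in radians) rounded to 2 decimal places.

From area = ½·KL·LM·sin L, we get sin L = 2·area/(KL·LM) ≈ 0.69666.
Taking the obtuse solution, ∠L ≈ 2.371 rad.

2.37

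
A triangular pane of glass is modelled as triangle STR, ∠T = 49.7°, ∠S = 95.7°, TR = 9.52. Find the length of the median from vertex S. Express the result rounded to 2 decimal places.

The third angle is ∠R = 180° − ∠S − ∠T = 34.60°.
Law of sines: RS = TR·sin T/sin S ≈ 7.2967.
Law of sines: ST = TR·sin R/sin S ≈ 5.4327.
Median from S: ½√(2·RS² + 2·ST² − TR²) ≈ 4.3267.

m_S ≈ 4.33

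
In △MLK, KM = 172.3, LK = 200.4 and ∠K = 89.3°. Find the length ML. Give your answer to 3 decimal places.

262.686

By the law of cosines, ML² = LK² + KM² − 2·LK·KM·cos K = 69004, so ML ≈ 262.69.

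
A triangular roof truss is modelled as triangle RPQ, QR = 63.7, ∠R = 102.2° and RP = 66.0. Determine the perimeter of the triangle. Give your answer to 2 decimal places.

By the law of cosines, PQ² = QR² + RP² − 2·QR·RP·cos R = 10191, so PQ ≈ 100.95.
Semiperimeter s = (100.95+63.7+66)/2 = 115.32.
Perimeter = 100.95 + 63.7 + 66 = 230.65.

230.65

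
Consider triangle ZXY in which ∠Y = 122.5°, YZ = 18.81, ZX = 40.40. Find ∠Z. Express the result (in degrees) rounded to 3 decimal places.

Law of sines: sin X = YZ·sin Y/ZX ≈ 0.39268.
Since ZX ≥ YZ, only the acute value applies: ∠X ≈ 23.12°.
Then ∠Z = 180° − ∠Y − ∠X ≈ 34.38°.

34.379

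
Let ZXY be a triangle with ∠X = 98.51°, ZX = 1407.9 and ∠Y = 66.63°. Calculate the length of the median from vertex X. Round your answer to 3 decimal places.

702.317

The third angle is ∠Z = 180° − ∠X − ∠Y = 14.86°.
Law of sines: XY = ZX·sin Z/sin Y ≈ 393.34.
Law of sines: YZ = ZX·sin X/sin Y ≈ 1516.8.
Median from X: ½√(2·ZX² + 2·XY² − YZ²) ≈ 702.32.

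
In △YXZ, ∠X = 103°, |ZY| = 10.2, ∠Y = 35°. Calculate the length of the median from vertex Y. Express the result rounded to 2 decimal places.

The third angle is ∠Z = 180° − ∠Y − ∠X = 42.00°.
Law of sines: |XZ| = |ZY|·sin Y/sin X ≈ 6.0044.
Law of sines: |YX| = |ZY|·sin Z/sin X ≈ 7.0047.
Median from Y: ½√(2·|ZY|² + 2·|YX|² − |XZ|²) ≈ 8.2182.

m_Y ≈ 8.22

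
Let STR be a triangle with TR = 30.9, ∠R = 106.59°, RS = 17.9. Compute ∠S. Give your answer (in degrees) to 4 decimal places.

47.9378

By the law of cosines, ST² = TR² + RS² − 2·TR·RS·cos R = 1591.1, so ST ≈ 39.888.
Law of cosines again: cos S = (RS² + ST² − TR²)/(2·RS·ST) ≈ 0.66994, so ∠S ≈ 47.94°.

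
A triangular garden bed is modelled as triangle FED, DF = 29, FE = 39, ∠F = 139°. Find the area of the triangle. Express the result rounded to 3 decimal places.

371.001

Area = ½·DF·FE·sin F ≈ 371.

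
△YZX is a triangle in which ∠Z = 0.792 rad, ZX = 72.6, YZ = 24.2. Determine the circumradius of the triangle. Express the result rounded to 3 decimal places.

R ≈ 40.890

By the law of cosines, XY² = YZ² + ZX² − 2·YZ·ZX·cos Z = 3388.2, so XY ≈ 58.208.
Area = ½·YZ·ZX·sin Z ≈ 625.25.
Circumradius = XY/(2 sin Z) ≈ 40.89.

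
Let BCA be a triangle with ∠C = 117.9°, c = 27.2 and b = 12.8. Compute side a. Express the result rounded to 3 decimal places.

18.747

Law of sines: sin B = b·sin C/c ≈ 0.41589.
Since c ≥ b, only the acute value applies: ∠B ≈ 24.58°.
Then ∠A = 180° − ∠C − ∠B ≈ 37.52°.
Law of sines gives a = c·sin A/sin C ≈ 18.747.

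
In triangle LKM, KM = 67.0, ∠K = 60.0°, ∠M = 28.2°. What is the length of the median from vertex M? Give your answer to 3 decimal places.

m_M ≈ 60.652

The third angle is ∠L = 180° − ∠K − ∠M = 91.80°.
Law of sines: ML = KM·sin K/sin L ≈ 58.052.
Law of sines: LK = KM·sin M/sin L ≈ 31.677.
Median from M: ½√(2·KM² + 2·ML² − LK²) ≈ 60.652.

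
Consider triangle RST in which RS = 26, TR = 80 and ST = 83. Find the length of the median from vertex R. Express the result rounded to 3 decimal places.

Median from R: ½√(2·TR² + 2·RS² − ST²) ≈ 42.612.

42.612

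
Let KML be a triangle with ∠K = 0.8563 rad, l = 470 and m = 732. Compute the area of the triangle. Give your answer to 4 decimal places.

129947.9268

Area = ½·m·l·sin K ≈ 1.2995e+05.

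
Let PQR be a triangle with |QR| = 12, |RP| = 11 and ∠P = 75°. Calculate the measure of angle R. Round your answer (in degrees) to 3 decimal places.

Law of sines: sin Q = |RP|·sin P/|QR| ≈ 0.88543.
Since |QR| ≥ |RP|, only the acute value applies: ∠Q ≈ 62.30°.
Then ∠R = 180° − ∠P − ∠Q ≈ 42.70°.

∠R ≈ 42.695°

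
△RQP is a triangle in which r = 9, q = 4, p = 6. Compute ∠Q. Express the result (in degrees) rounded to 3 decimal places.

∠Q ≈ 20.742°

By the law of cosines, cos Q = (p² + r² − q²) / (2·p·r) ≈ 0.93519, so ∠Q ≈ 20.74°.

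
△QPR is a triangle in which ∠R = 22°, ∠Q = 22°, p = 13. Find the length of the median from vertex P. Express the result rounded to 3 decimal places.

The third angle is ∠P = 180° − ∠R − ∠Q = 136.00°.
Law of sines: q = p·sin Q/sin P ≈ 7.0105.
Law of sines: r = p·sin R/sin P ≈ 7.0105.
Median from P: ½√(2·r² + 2·q² − p²) ≈ 2.6262.

m_P ≈ 2.626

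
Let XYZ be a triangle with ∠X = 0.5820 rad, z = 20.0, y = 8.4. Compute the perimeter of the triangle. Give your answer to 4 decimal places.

By the law of cosines, x² = y² + z² − 2·y·z·cos X = 189.88, so x ≈ 13.78.
Semiperimeter s = (13.78+8.4+20)/2 = 21.09.
Perimeter = 13.78 + 8.4 + 20 = 42.18.

42.1796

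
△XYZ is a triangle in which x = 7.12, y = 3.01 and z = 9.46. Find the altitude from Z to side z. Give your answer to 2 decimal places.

h_Z ≈ 1.63

Semiperimeter s = (7.12 + 3.01 + 9.46)/2 = 9.795.
Heron's formula: area = √(9.795·2.675·6.785·0.335) ≈ 7.7172.
The altitude from Z has length 2·area/z ≈ 1.6315.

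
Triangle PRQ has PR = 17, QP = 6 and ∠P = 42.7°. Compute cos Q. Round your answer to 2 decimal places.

cos Q ≈ -0.49

By the law of cosines, RQ² = QP² + PR² − 2·QP·PR·cos P = 175.08, so RQ ≈ 13.232.
Law of cosines again: cos Q = (RQ² + QP² − PR²)/(2·RQ·QP) ≈ -0.49076, so ∠Q ≈ 119.39°.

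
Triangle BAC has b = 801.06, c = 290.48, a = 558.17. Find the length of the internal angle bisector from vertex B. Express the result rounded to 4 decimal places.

132.9457

By the law of cosines, cos B = (a² + c² − b²) / (2·a·c) ≈ -0.75789, so ∠B ≈ 139.28°.
The bisector from B has length 2·a·c·cos(∠B/2)/(a+c) ≈ 132.95.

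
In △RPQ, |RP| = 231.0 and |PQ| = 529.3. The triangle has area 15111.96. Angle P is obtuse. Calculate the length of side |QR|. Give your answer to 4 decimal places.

From area = ½·|RP|·|PQ|·sin P, we get sin P = 2·area/(|RP|·|PQ|) ≈ 0.24719.
Taking the obtuse solution, ∠P ≈ 165.69°.
Law of cosines then gives |QR| ≈ 755.29.

755.2928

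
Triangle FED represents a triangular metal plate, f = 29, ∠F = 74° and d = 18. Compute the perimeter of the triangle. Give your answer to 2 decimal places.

Law of sines: sin D = d·sin F/f ≈ 0.59665.
Since f ≥ d, only the acute value applies: ∠D ≈ 36.63°.
Then ∠E = 180° − ∠F − ∠D ≈ 69.37°.
Law of sines gives e = f·sin E/sin F ≈ 28.234.
Semiperimeter s = (29+28.234+18)/2 = 37.617.
Perimeter = 29 + 28.234 + 18 = 75.234.

perimeter ≈ 75.23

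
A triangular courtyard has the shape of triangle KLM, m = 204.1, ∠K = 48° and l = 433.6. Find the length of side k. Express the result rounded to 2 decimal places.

333.52

By the law of cosines, k² = l² + m² − 2·l·m·cos K = 1.1123e+05, so k ≈ 333.52.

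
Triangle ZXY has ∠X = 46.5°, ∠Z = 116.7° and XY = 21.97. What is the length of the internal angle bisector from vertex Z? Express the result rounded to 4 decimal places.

The third angle is ∠Y = 180° − ∠Z − ∠X = 16.80°.
Law of sines: YZ = XY·sin X/sin Z ≈ 17.839.
Law of sines: ZX = XY·sin Y/sin Z ≈ 7.1079.
The bisector from Z has length 2·YZ·ZX·cos(∠Z/2)/(YZ+ZX) ≈ 5.3341.

t_Z ≈ 5.3341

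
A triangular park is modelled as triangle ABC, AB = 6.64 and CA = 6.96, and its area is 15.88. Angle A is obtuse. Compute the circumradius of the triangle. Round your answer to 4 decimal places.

9.1936

From area = ½·CA·AB·sin A, we get sin A = 2·area/(CA·AB) ≈ 0.68723.
Taking the obtuse solution, ∠A ≈ 136.59°.
Law of cosines then gives BC ≈ 12.636.
Circumradius = BC/(2 sin A) ≈ 9.1936.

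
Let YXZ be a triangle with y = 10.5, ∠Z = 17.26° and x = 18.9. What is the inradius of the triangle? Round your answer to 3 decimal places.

By the law of cosines, z² = y² + x² − 2·y·x·cos Z = 88.433, so z ≈ 9.4039.
Area = ½·y·x·sin Z ≈ 29.441.
Semiperimeter s = (10.5+18.9+9.4039)/2 = 19.402.
Inradius = area/s = 29.441/19.402 ≈ 1.5174.

r ≈ 1.517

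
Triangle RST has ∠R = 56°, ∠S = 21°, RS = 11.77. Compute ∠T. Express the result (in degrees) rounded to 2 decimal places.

∠T ≈ 103.00°

The third angle is ∠T = 180° − ∠R − ∠S = 103.00°.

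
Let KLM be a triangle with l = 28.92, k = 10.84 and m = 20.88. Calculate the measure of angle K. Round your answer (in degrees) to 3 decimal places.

By the law of cosines, cos K = (l² + m² − k²) / (2·l·m) ≈ 0.95623, so ∠K ≈ 17.02°.

∠K ≈ 17.015°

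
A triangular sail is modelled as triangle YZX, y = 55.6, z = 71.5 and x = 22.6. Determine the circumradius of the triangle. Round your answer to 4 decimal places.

44.7252

By the law of cosines, cos Y = (z² + x² − y²) / (2·z·x) ≈ 0.78336, so ∠Y ≈ 38.43°.
Circumradius = y/(2 sin Y) ≈ 44.725.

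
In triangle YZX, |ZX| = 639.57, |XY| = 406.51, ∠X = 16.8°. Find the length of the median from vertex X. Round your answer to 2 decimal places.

By the law of cosines, |YZ|² = |ZX|² + |XY|² − 2·|ZX|·|XY|·cos X = 76510, so |YZ| ≈ 276.6.
Median from X: ½√(2·|ZX|² + 2·|XY|² − |YZ|²) ≈ 517.71.

517.71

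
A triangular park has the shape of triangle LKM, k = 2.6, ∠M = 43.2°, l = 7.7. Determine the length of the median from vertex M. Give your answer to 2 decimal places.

4.88

By the law of cosines, m² = l² + k² − 2·l·k·cos M = 36.862, so m ≈ 6.0714.
Median from M: ½√(2·l² + 2·k² − m²) ≈ 4.8795.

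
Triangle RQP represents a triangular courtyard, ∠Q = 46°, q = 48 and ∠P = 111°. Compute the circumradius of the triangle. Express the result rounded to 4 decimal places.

33.3639

The third angle is ∠R = 180° − ∠Q − ∠P = 23.00°.
Law of sines: r = q·sin R/sin Q ≈ 26.073.
Law of sines: p = q·sin P/sin Q ≈ 62.296.
Circumradius = q/(2 sin Q) ≈ 33.364.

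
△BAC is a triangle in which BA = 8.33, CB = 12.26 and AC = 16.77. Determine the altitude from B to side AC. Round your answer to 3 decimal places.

h_B ≈ 5.807

Semiperimeter s = (16.77 + 12.26 + 8.33)/2 = 18.68.
Heron's formula: area = √(18.68·1.91·6.42·10.35) ≈ 48.69.
The altitude from B has length 2·area/AC ≈ 5.8068.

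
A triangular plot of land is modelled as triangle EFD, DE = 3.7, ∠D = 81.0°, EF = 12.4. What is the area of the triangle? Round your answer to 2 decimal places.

Law of sines: sin F = DE·sin D/EF ≈ 0.29471.
Since EF ≥ DE, only the acute value applies: ∠F ≈ 17.14°.
Then ∠E = 180° − ∠D − ∠F ≈ 81.86°.
Law of sines gives FD = EF·sin E/sin D ≈ 12.428.
Area = ½·EF·DE·sin E ≈ 22.709.

22.71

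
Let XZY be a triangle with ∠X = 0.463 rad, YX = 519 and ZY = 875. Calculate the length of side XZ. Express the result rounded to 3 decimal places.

Law of sines: sin Z = YX·sin X/ZY ≈ 0.26492.
Since ZY ≥ YX, only the acute value applies: ∠Z ≈ 0.268 rad.
Then ∠Y = π − ∠X − ∠Z ≈ 2.410 rad.
Law of sines gives XZ = ZY·sin Y/sin X ≈ 1308.1.

1308.095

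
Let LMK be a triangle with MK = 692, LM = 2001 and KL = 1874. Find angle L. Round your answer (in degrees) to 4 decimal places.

∠L ≈ 20.2320°

By the law of cosines, cos L = (KL² + LM² − MK²) / (2·KL·LM) ≈ 0.93830, so ∠L ≈ 20.23°.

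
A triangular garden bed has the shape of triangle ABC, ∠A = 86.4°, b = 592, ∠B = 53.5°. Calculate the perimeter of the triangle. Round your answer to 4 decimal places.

1801.3608

The third angle is ∠C = 180° − ∠A − ∠B = 40.10°.
Law of sines: a = b·sin A/sin B ≈ 735.
Law of sines: c = b·sin C/sin B ≈ 474.36.
Semiperimeter s = (735+592+474.36)/2 = 900.68.
Perimeter = 735 + 592 + 474.36 = 1801.4.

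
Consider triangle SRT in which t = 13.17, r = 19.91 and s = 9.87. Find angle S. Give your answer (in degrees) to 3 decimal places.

∠S ≈ 25.728°

By the law of cosines, cos S = (r² + t² − s²) / (2·r·t) ≈ 0.90087, so ∠S ≈ 25.73°.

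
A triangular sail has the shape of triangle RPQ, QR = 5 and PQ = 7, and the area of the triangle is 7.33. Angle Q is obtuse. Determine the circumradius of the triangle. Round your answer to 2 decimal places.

From area = ½·PQ·QR·sin Q, we get sin Q = 2·area/(PQ·QR) ≈ 0.41886.
Taking the obtuse solution, ∠Q ≈ 155.24°.
Law of cosines then gives RP ≈ 11.729.
Circumradius = RP/(2 sin Q) ≈ 14.001.

14.00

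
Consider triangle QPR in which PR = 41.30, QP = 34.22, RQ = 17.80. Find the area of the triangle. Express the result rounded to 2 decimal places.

Semiperimeter s = (41.3 + 17.8 + 34.22)/2 = 46.66.
Heron's formula: area = √(46.66·5.36·28.86·12.44) ≈ 299.65.

area ≈ 299.65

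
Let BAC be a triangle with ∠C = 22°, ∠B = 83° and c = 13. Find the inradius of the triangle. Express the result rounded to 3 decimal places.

r ≈ 5.342

The third angle is ∠A = 180° − ∠C − ∠B = 75.00°.
Law of sines: b = c·sin B/sin C ≈ 34.444.
Law of sines: a = c·sin A/sin C ≈ 33.521.
Area = ½·c·b·sin A ≈ 216.26.
Semiperimeter s = (34.444+33.521+13)/2 = 40.482.
Inradius = area/s = 216.26/40.482 ≈ 5.3421.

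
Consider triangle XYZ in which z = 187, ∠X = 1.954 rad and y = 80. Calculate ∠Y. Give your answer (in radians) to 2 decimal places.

By the law of cosines, x² = y² + z² − 2·y·z·cos X = 52556, so x ≈ 229.25.
Law of cosines again: cos Y = (z² + x² − y²)/(2·z·x) ≈ 0.94618, so ∠Y ≈ 0.330 rad.

∠Y ≈ 0.33 rad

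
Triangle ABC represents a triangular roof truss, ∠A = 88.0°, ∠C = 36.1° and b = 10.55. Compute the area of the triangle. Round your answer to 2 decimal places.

area ≈ 39.57

The third angle is ∠B = 180° − ∠C − ∠A = 55.90°.
Law of sines: a = b·sin A/sin B ≈ 12.733.
Law of sines: c = b·sin C/sin B ≈ 7.5067.
Area = ½·b·a·sin C ≈ 39.574.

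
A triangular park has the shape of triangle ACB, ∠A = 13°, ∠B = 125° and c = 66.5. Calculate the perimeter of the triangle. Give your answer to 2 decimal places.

The third angle is ∠C = 180° − ∠B − ∠A = 42.00°.
Law of sines: a = c·sin A/sin C ≈ 22.356.
Law of sines: b = c·sin B/sin C ≈ 81.41.
Semiperimeter s = (22.356+66.5+81.41)/2 = 85.133.
Perimeter = 22.356 + 66.5 + 81.41 = 170.27.

170.27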